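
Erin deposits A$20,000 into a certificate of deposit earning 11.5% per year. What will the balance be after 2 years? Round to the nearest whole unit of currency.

FV = 20,000 × (1 + 0.115)^2 = 24,864.5000

A$24,864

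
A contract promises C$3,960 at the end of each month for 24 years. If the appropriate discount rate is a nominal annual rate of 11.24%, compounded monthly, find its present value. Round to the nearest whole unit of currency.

C$393,935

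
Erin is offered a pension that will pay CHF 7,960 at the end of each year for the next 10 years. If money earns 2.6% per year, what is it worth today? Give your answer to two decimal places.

CHF 69,307.81

PV = 7960 × [1 − (1+0.026)^(−10)] / 0.026 = 7960 × 8.707012 = 69,307.8148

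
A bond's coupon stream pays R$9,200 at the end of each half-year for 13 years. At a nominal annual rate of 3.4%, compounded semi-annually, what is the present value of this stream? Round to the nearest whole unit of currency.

R$192,041

Periodic rate i = 0.034/2 = 0.017; n = 13 × 2 = 26 periods.
PV = PMT · [1 − (1+i)^(−n)] / i = 9200 · 20.874008 = 192,040.8741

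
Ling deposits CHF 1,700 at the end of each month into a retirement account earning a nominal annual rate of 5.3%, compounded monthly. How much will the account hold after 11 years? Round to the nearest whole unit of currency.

CHF 303,732

With 12 periods per year: i = 0.00441667, n = 132.
FV = PMT · [(1+i)^n − 1] / i = 1700 · 178.665617 = 303,731.5494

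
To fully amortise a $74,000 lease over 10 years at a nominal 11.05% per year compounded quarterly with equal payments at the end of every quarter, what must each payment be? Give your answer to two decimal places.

$3,079.67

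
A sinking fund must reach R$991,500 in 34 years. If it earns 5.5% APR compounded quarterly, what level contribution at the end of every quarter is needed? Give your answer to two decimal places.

With 4 periods per year: i = 0.01375, n = 136.
FV-annuity factor = 393.175445; PMT = 991500 / 393.175445 = 2,521.7750

R$2,521.77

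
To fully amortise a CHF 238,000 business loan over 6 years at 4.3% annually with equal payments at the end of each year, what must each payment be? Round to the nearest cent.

CHF 45,845.72

Annuity-PV factor = 5.191324; PMT = 238000 / 5.191324 = 45,845.7189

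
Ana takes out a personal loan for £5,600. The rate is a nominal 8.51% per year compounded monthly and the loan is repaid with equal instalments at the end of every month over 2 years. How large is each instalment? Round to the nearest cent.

£254.58

Periodic rate i = 0.0851/12 = 0.00709167; n = 2 × 12 = 24 periods.
PMT = 5600 / ( [1 − (1+0.00709167)^(−24)] / 0.00709167 ) = 5600 / 21.997240 = 254.5774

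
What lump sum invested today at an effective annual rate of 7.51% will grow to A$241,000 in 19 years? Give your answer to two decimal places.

PV = FV·(1+i)^(−n) = 241,000 × 0.252622 = 60,881.9659

A$60,881.97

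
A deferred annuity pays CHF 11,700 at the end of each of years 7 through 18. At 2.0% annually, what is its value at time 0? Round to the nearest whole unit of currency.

CHF 109,870

PV at t=6 (ordinary 12-year annuity): 11700 × a(12|0.02) = 11700 × 10.575341 = 123,731.4923
PV₀ = 123,731.4923 / (1+0.02)^6 = 123,731.4923 / 1.126162 = 109,870.0242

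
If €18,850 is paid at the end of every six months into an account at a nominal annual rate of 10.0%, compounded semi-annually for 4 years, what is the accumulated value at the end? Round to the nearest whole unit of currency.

€180,001

Periodic rate i = 0.1/2 = 0.05; n = 4 × 2 = 8 periods.
Accumulation factor s(8|0.05) = 9.549109; FV = 18850 × 9.549109 = 180,000.7023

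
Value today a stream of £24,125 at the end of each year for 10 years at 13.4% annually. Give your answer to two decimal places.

£128,841.79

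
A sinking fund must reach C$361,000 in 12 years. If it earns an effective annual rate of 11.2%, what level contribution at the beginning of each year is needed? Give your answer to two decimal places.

PMT = 361000 / ( [(1+0.112)^12 − 1] / 0.112 × (1+i) ) = 361000 / 25.564551 = 14,121.1162

C$14,121.12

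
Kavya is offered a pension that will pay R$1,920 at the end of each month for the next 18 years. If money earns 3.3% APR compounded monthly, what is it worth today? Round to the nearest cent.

R$312,391.19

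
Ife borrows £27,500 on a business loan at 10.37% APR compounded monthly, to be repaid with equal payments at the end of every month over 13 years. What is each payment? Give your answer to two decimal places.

With 12 periods per year: i = 0.00864167, n = 156.
PMT = 27500 / ( [1 − (1+0.00864167)^(−156)] / 0.00864167 ) = 27500 / 85.487917 = 321.6829

£321.68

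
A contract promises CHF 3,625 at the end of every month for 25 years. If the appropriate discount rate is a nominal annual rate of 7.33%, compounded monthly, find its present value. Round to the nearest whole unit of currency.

Periodic rate i = 0.0733/12 = 0.00610833; n = 25 × 12 = 300 periods.
Annuity factor a(300|0.00610833) = 137.368494; PV = 3625 × 137.368494 = 497,960.7905

CHF 497,961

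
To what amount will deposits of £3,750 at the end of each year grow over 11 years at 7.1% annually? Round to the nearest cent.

FV = 3750 × [(1+0.071)^11 − 1] / 0.071 = 3750 × 15.867493 = 59,503.0995

£59,503.10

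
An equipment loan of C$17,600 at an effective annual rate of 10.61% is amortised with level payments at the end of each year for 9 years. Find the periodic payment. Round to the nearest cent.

C$3,130.56

PMT = 17600 / ( [1 − (1+0.1061)^(−9)] / 0.1061 ) = 17600 / 5.621994 = 3,130.5619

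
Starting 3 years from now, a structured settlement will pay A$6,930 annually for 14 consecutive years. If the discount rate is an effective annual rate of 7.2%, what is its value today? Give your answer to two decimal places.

Value one period before first payment (t=2): 6930 × [1 − (1+0.072)^(−14)] / 0.072 = 6930 × 8.641533 = 59,885.8247
Discount back 2 years: 59,885.8247 × (1+0.072)^(−2) = 59,885.8247 × 0.870183 = 52,111.6067

A$52,111.61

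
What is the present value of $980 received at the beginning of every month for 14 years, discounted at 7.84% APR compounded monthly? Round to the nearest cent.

With 12 periods per year: i = 0.00653333, n = 168.
PV = PMT · [1 − (1+i)^(−n)] / i × (1+i) = 980 · 102.471628 = 100,422.1952
(Beginning-of-period payments → annuity-due factor ×(1+i).)

$100,422.20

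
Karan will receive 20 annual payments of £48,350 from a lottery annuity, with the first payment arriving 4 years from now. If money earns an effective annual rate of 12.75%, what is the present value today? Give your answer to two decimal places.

Value one period before first payment (t=3): 48350 × [1 − (1+0.1275)^(−20)] / 0.1275 = 48350 × 7.131664 = 344,815.9366
PV₀ = 344,815.9366 / (1+0.1275)^3 = 344,815.9366 / 1.433341 = 240,567.9005

£240,567.90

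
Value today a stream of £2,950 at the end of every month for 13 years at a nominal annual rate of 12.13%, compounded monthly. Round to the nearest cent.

Periodic rate i = 0.1213/12 = 0.0101083; n = 13 × 12 = 156 periods.
PV = PMT · [1 − (1+i)^(−n)] / i = 2950 · 78.325792 = 231,061.0849

£231,061.08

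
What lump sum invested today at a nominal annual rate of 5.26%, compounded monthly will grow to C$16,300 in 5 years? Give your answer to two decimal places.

C$12,537.70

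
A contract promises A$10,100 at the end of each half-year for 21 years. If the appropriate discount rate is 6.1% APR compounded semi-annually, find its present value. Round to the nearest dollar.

A$237,390

Periodic rate i = 0.061/2 = 0.0305; n = 21 × 2 = 42 periods.
Annuity factor a(42|0.0305) = 23.503971; PV = 10100 × 23.503971 = 237,390.1103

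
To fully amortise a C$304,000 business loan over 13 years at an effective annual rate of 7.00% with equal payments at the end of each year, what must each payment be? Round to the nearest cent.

C$36,373.86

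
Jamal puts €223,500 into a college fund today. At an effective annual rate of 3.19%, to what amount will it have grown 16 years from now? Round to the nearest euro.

FV = PV·(1+i)^n = 223,500 × 1.652730 = 369,385.0605

€369,385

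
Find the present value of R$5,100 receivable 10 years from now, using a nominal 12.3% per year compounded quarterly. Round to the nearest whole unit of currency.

Periodic rate i = 0.123/4 = 0.03075; n = 10 × 4 = 40 periods.
PV = 5,100 / (1 + 0.03075)^40 = 5,100 / 3.358410 = 1,518.5757

R$1,519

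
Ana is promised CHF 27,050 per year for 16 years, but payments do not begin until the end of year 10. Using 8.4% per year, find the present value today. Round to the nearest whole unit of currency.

PV at t=9 (ordinary 16-year annuity): 27050 × a(16|0.084) = 27050 × 8.629454 = 233,426.7174
PV₀ = 233,426.7174 / (1+0.084)^9 = 233,426.7174 / 2.066634 = 112,950.2048

CHF 112,950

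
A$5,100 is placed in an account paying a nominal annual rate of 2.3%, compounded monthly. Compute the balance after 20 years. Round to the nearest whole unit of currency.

A$8,075

With 12 periods per year: i = 0.00191667, n = 240.
FV = 5,100 × (1 + 0.00191667)^240 = 8,075.2213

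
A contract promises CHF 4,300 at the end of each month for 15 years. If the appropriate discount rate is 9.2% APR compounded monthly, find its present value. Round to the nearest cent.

CHF 419,022.21

Periodic rate i = 0.092/12 = 0.00766667; n = 15 × 12 = 180 periods.
PV = 4300 × [1 − (1+0.00766667)^(−180)] / 0.00766667 = 4300 × 97.447026 = 419,022.2135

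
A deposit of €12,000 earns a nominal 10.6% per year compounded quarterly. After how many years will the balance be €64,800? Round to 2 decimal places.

16.12 years

Periodic rate i = 0.106/4 = 0.0265.
(1+i)^n = 64800/12000 = 5.40000, so n = ln 5.40000 / ln 1.0265 = 64.4772 quarters
= 64.4772/4 years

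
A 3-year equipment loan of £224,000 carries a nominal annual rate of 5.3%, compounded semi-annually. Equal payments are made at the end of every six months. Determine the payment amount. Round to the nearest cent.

£40,871.44

Periodic rate i = 0.053/2 = 0.0265; n = 3 × 2 = 6 periods.
Annuity-PV factor = 5.480600; PMT = 224000 / 5.480600 = 40,871.4398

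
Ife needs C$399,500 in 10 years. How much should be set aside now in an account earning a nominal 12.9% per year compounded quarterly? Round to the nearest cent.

C$112,233.14

i = 0.129/4 = 0.03225 per quarter; n = 10·4 = 40.
PV = 399,500 / (1 + 0.03225)^40 = 399,500 / 3.559555 = 112,233.1421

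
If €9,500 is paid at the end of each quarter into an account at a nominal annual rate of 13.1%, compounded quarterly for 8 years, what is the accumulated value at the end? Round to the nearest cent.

i = 0.131/4 = 0.03275 per quarter; n = 8·4 = 32.
FV = PMT · [(1+i)^n − 1] / i = 9500 · 55.097476 = 523,426.0251

€523,426.03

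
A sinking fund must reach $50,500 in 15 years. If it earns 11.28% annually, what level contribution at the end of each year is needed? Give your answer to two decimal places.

$1,435.27

FV-annuity factor = 35.184928; PMT = 50500 / 35.184928 = 1,435.2736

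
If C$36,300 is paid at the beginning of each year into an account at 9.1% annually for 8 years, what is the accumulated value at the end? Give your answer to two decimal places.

C$438,349.34

FV = 36300 × [(1+0.091)^8 − 1] / 0.091 × (1+i) = 36300 × 12.075739 = 438,349.3435
Payments are at the start of each period, so multiply by (1+i).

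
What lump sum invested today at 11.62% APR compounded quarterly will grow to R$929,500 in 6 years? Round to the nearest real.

Periodic rate i = 0.1162/4 = 0.02905; n = 6 × 4 = 24 periods.
PV = FV·(1+i)^(−n) = 929,500 × 0.502950 = 467,491.7448

R$467,492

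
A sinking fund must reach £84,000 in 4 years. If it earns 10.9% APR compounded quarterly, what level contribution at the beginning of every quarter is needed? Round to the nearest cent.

i = 0.109/4 = 0.02725 per quarter; n = 4·4 = 16.
PMT = 84000 / ( [(1+0.02725)^16 − 1] / 0.02725 × (1+i) ) = 84000 / 20.262708 = 4,145.5467

£4,145.55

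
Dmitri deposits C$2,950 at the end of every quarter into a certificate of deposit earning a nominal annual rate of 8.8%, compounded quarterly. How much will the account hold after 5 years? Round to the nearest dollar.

C$73,122

With 4 periods per year: i = 0.022, n = 20.
FV = 2950 × [(1+0.022)^20 − 1] / 0.022 = 2950 × 24.787190 = 73,122.2115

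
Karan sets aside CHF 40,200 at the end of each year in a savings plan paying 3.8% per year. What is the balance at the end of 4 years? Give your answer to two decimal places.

CHF 170,200.00

FV = 40200 × [(1+0.038)^4 − 1] / 0.038 = 40200 × 4.233831 = 170,200.0011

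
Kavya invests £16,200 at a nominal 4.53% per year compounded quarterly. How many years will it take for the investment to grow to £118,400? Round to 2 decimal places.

Periodic rate i = 0.0453/4 = 0.011325.
n = ln(118400/16200) / ln(1+0.011325) = ln(7.30864) / 0.011261 = 176.6269 quarters
= 176.6269/4 years

44.16 years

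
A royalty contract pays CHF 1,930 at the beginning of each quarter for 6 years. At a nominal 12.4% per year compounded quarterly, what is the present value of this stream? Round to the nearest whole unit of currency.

CHF 33,339

i = 0.124/4 = 0.031 per quarter; n = 6·4 = 24.
PV = PMT · [1 − (1+i)^(−n)] / i × (1+i) = 1930 · 17.273934 = 33,338.6935
(annuity-due: payments at period start, so ×(1+i).)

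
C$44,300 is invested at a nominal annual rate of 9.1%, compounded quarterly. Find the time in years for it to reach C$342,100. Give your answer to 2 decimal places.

22.72 years

Periodic rate i = 0.091/4 = 0.02275.
n = ln(342100/44300) / ln(1+0.02275) = ln(7.72235) / 0.022495 = 90.8696 quarters
= 90.8696/4 years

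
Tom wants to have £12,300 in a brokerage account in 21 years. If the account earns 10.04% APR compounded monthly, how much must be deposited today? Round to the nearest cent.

£1,506.77

i = 0.1004/12 = 0.00836667 per month; n = 21·12 = 252.
Discount factor = (1+0.00836667)^(−252) = 0.122502; PV = 12,300 × 0.122502 = 1,506.7734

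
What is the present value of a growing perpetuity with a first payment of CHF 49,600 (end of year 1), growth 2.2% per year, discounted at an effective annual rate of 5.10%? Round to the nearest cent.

CHF 1,710,344.83

PV = PMT / (i − g) = 49600 / (0.051 − 0.022) = 49600 / 0.029000 = 1,710,344.8276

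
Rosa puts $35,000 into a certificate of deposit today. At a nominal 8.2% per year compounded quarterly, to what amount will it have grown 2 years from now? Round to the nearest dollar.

i = 0.082/4 = 0.0205 per quarter; n = 2·4 = 8.
35,000 × (1+0.0205)^8 = 35,000 × 1.176262 = 41,169.1705

$41,169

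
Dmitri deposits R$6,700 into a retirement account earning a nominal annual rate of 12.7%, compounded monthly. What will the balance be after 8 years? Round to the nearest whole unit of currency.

R$18,408

i = 0.127/12 = 0.0105833 per month; n = 8·12 = 96.
6,700 × (1+0.0105833)^96 = 6,700 × 2.747417 = 18,407.6958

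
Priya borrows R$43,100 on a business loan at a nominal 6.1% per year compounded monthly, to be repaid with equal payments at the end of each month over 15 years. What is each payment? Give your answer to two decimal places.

R$366.03

With 12 periods per year: i = 0.00508333, n = 180.
Annuity-PV factor = 117.748326; PMT = 43100 / 117.748326 = 366.0349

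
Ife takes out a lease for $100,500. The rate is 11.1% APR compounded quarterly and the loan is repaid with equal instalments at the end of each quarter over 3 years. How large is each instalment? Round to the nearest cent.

$9,961.31

i = 0.111/4 = 0.02775 per quarter; n = 3·4 = 12.
Annuity-PV factor = 10.089034; PMT = 100500 / 10.089034 = 9,961.3105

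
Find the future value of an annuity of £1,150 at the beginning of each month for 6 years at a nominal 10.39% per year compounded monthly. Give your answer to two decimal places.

£115,249.15

With 12 periods per year: i = 0.00865833, n = 72.
Accumulation factor s(72|0.00865833) × (1+i) = 100.216653; FV = 1150 × 100.216653 = 115,249.1515
(Beginning-of-period payments → annuity-due factor ×(1+i).)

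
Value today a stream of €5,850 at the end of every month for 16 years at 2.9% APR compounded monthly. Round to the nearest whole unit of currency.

€897,796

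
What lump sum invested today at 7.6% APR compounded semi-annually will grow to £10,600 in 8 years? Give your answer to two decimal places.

Periodic rate i = 0.076/2 = 0.038; n = 8 × 2 = 16 periods.
Discount factor = (1+0.038)^(−16) = 0.550608; PV = 10,600 × 0.550608 = 5,836.4425

£5,836.44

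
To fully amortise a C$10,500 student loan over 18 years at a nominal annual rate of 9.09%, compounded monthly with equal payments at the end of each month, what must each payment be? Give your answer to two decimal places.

C$98.92

Periodic rate i = 0.0909/12 = 0.007575; n = 18 × 12 = 216 periods.
Annuity-PV factor = 106.148791; PMT = 10500 / 106.148791 = 98.9178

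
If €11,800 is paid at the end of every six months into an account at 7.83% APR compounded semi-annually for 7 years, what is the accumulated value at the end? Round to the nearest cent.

€214,590.31

i = 0.0783/2 = 0.03915 per half-year; n = 7·2 = 14.
FV = 11800 × [(1+0.03915)^14 − 1] / 0.03915 = 11800 × 18.185619 = 214,590.3071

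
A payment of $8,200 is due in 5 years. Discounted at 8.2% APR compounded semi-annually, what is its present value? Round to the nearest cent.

i = 0.082/2 = 0.041 per half-year; n = 5·2 = 10.
PV = 8,200 / (1 + 0.041)^10 = 8,200 / 1.494539 = 5,486.6412

$5,486.64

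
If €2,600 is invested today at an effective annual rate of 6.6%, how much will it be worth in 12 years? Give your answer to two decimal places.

€5,598.35

FV = PV·(1+i)^n = 2,600 × 2.153210 = 5,598.3469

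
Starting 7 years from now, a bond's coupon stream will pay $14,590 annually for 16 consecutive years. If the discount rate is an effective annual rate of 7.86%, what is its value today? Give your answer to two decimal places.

PV at t=6 (ordinary 16-year annuity): 14590 × a(16|0.0786) = 14590 × 8.931149 = 130,305.4580
PV₀ = 130,305.4580 / (1+0.0786)^6 = 130,305.4580 / 1.574572 = 82,756.1182

$82,756.12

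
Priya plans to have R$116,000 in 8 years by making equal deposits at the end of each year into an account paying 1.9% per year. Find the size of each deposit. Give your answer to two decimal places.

R$13,562.96

PMT = 116000 / ( [(1+0.019)^8 − 1] / 0.019 ) = 116000 / 8.552703 = 13,562.9629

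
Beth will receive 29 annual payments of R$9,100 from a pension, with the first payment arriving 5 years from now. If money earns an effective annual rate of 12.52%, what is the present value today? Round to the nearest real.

PV at t=4 (ordinary 29-year annuity): 9100 × a(29|0.1252) = 9100 × 7.726164 = 70,308.0964
PV₀ = 70,308.0964 / (1+0.1252)^4 = 70,308.0964 / 1.602946 = 43,861.7995

R$43,862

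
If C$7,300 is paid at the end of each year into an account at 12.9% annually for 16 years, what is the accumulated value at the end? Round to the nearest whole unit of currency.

FV = PMT · [(1+i)^n − 1] / i = 7300 · 46.262935 = 337,719.4267

C$337,719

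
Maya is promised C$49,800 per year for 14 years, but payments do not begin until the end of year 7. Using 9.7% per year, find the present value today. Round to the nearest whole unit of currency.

C$213,992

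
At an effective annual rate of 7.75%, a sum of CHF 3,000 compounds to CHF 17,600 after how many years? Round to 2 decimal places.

23.70 years

n = ln(17600/3000) / ln(1+0.0775) = ln(5.86667) / 0.074644 = 23.7031 years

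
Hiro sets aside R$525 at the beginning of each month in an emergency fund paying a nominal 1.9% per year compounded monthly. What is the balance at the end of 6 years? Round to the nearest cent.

Periodic rate i = 0.019/12 = 0.00158333; n = 6 × 12 = 72 periods.
Accumulation factor s(72|0.00158333) × (1+i) = 76.321338; FV = 525 × 76.321338 = 40,068.7026
(annuity-due: payments at period start, so ×(1+i).)

R$40,068.70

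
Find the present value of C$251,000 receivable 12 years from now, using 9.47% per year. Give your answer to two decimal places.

PV = FV·(1+i)^(−n) = 251,000 × 0.337644 = 84,748.5555

C$84,748.56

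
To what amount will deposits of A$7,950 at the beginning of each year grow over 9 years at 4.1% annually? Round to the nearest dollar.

Accumulation factor s(9|0.041) × (1+i) = 11.061930; FV = 7950 × 11.061930 = 87,942.3468
(annuity-due: payments at period start, so ×(1+i).)

A$87,942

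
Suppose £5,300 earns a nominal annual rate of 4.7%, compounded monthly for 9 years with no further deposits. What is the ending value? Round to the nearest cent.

£8,083.95

i = 0.047/12 = 0.00391667 per month; n = 9·12 = 108.
FV = 5,300 × (1 + 0.00391667)^108 = 8,083.9499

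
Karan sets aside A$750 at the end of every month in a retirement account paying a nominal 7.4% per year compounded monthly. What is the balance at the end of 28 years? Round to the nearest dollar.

A$838,013

i = 0.074/12 = 0.00616667 per month; n = 28·12 = 336.
FV = PMT · [(1+i)^n − 1] / i = 750 · 1117.350194 = 838,012.6455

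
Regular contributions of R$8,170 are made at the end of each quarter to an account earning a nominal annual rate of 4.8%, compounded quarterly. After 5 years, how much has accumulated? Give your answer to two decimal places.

Periodic rate i = 0.048/4 = 0.012; n = 5 × 4 = 20 periods.
FV = PMT · [(1+i)^n − 1] / i = 8170 · 22.452864 = 183,439.8951

R$183,439.90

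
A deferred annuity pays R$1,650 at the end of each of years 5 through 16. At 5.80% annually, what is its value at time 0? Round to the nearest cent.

PV at t=4 (ordinary 12-year annuity): 1650 × a(12|0.058) = 1650 × 8.476539 = 13,986.2898
PV₀ = 13,986.2898 / (1+0.058)^4 = 13,986.2898 / 1.252976 = 11,162.4584

R$11,162.46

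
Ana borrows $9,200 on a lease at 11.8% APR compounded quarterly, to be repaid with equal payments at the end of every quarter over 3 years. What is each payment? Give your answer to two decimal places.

Periodic rate i = 0.118/4 = 0.0295; n = 3 × 4 = 12 periods.
PMT = 9200 / ( [1 − (1+0.0295)^(−12)] / 0.0295 ) = 9200 / 9.983779 = 921.4947

$921.49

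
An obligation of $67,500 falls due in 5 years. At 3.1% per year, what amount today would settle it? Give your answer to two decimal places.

PV = 67,500 / (1 + 0.031)^5 = 67,500 / 1.164913 = 57,944.2634

$57,944.26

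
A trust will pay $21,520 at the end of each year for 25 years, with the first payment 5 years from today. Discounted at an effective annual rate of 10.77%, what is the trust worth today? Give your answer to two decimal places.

$122,431.22

PV at t=4 (ordinary 25-year annuity): 21520 × a(25|0.1077) = 21520 × 8.565220 = 184,323.5409
PV₀ = 184,323.5409 / (1+0.1077)^4 = 184,323.5409 / 1.505527 = 122,431.2213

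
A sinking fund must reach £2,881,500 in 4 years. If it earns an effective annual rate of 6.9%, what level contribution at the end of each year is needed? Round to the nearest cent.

PMT = 2.8815e+06 / ( [(1+0.069)^4 − 1] / 0.069 ) = 2.8815e+06 / 4.433373 = 649,956.6626

£649,956.66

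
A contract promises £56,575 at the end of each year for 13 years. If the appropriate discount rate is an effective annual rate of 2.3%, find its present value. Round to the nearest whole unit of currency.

£629,520

PV = 56575 × [1 − (1+0.023)^(−13)] / 0.023 = 56575 × 11.127170 = 629,519.6588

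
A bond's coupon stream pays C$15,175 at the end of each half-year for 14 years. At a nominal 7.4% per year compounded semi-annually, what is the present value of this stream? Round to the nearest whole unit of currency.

Periodic rate i = 0.074/2 = 0.037; n = 14 × 2 = 28 periods.
PV = 15175 × [1 − (1+0.037)^(−28)] / 0.037 = 15175 × 17.254810 = 261,841.7439

C$261,842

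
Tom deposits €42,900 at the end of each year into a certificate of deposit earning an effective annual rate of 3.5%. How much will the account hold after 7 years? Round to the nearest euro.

FV = PMT · [(1+i)^n − 1] / i = 42900 · 7.779408 = 333,736.5821

€333,737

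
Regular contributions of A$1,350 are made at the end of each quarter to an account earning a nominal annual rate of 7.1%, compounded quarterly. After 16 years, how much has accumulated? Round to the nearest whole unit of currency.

i = 0.071/4 = 0.01775 per quarter; n = 16·4 = 64.
Accumulation factor s(64|0.01775) = 117.375144; FV = 1350 × 117.375144 = 158,456.4438

A$158,456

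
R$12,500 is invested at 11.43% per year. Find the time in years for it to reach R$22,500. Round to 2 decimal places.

5.43 years

n = ln(22500/12500) / ln(1+0.1143) = ln(1.80000) / 0.108226 = 5.4311 years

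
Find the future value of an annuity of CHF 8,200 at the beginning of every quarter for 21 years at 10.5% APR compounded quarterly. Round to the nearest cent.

CHF 2,505,626.29

i = 0.105/4 = 0.02625 per quarter; n = 21·4 = 84.
FV = PMT · [(1+i)^n − 1] / i × (1+i) = 8200 · 305.564182 = 2,505,626.2933
(Beginning-of-period payments → annuity-due factor ×(1+i).)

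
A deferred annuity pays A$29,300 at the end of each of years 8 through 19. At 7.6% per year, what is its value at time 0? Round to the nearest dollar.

Value one period before first payment (t=7): 29300 × [1 − (1+0.076)^(−12)] / 0.076 = 29300 × 7.694795 = 225,457.4852
PV₀ = 225,457.4852 / (1+0.076)^7 = 225,457.4852 / 1.669882 = 135,013.9860

A$135,014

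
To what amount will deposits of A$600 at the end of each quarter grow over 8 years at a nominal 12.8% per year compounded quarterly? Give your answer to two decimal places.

A$32,624.97

Periodic rate i = 0.128/4 = 0.032; n = 8 × 4 = 32 periods.
FV = PMT · [(1+i)^n − 1] / i = 600 · 54.374951 = 32,624.9705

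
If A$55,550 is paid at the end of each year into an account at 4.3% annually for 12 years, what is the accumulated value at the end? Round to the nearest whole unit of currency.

A$849,192

FV = 55550 × [(1+0.043)^12 − 1] / 0.043 = 55550 × 15.286985 = 849,191.9965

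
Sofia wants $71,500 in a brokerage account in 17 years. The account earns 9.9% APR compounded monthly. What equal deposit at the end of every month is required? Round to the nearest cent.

$135.77

i = 0.099/12 = 0.00825 per month; n = 17·12 = 204.
FV-annuity factor = 526.623927; PMT = 71500 / 526.623927 = 135.7705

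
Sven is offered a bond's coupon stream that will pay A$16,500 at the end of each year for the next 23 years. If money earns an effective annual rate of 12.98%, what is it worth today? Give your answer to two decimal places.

A$119,441.97

Annuity factor a(23|0.1298) = 7.238907; PV = 16500 × 7.238907 = 119,441.9695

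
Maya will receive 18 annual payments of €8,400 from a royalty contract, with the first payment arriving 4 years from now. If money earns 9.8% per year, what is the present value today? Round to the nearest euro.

PV at t=3 (ordinary 18-year annuity): 8400 × a(18|0.098) = 8400 × 8.307674 = 69,784.4577
PV₀ = 69,784.4577 / (1+0.098)^3 = 69,784.4577 / 1.323753 = 52,717.1213

€52,717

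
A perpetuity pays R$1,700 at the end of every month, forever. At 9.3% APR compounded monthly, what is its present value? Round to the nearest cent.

Periodic rate i = 0.093/12 = 0.00775.
PV = PMT / i = 1700 / 0.00775 = 219,354.8387

R$219,354.84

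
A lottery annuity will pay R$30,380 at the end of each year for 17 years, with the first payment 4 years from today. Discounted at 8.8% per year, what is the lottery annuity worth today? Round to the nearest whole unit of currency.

R$204,148

PV at t=3 (ordinary 17-year annuity): 30380 × a(17|0.088) = 30380 × 8.654530 = 262,924.6119
PV₀ = 262,924.6119 / (1+0.088)^3 = 262,924.6119 / 1.287913 = 204,147.7301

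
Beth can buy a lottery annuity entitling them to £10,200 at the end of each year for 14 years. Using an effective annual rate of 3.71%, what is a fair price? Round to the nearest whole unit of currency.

£109,836

PV = 10200 × [1 − (1+0.0371)^(−14)] / 0.0371 = 10200 × 10.768265 = 109,836.2985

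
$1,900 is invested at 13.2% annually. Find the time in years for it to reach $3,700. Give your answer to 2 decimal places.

n = ln(3700/1900) / ln(1+0.132) = ln(1.94737) / 0.123986 = 5.3754 years

5.38 years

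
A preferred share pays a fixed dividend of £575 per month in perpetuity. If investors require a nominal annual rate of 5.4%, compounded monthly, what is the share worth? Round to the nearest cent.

Periodic rate i = 0.054/12 = 0.0045.
PV = C/r = 575/0.0045 = 127,777.7778

£127,777.78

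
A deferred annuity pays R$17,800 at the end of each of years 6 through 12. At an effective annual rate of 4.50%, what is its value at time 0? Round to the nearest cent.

R$84,169.15

PV at t=5 (ordinary 7-year annuity): 17800 × a(7|0.045) = 17800 × 5.892701 = 104,890.0767
PV₀ = 104,890.0767 / (1+0.045)^5 = 104,890.0767 / 1.246182 = 84,169.1518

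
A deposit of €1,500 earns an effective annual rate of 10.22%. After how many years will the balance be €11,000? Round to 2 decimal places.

n = ln(11000/1500) / ln(1+0.1022) = ln(7.33333) / 0.097308 = 20.4755 years

20.48 years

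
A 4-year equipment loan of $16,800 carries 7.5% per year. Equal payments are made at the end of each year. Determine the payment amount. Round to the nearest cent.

$5,015.93

Annuity-PV factor = 3.349326; PMT = 16800 / 3.349326 = 5,015.9341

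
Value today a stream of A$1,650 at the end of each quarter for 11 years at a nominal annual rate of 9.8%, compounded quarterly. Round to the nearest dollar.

A$44,131

i = 0.098/4 = 0.0245 per quarter; n = 11·4 = 44.
PV = PMT · [1 − (1+i)^(−n)] / i = 1650 · 26.745891 = 44,130.7194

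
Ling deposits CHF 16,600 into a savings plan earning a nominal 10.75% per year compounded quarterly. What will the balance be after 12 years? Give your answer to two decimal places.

CHF 59,285.97

With 4 periods per year: i = 0.026875, n = 48.
16,600 × (1+0.026875)^48 = 16,600 × 3.571444 = 59,285.9748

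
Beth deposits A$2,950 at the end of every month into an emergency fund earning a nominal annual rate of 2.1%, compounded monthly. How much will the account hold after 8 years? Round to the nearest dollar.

i = 0.021/12 = 0.00175 per month; n = 8·12 = 96.
Accumulation factor s(96|0.00175) = 104.435962; FV = 2950 × 104.435962 = 308,086.0893

A$308,086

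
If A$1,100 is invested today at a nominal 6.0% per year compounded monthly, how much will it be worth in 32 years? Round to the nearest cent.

A$7,467.24

Periodic rate i = 0.06/12 = 0.005; n = 32 × 12 = 384 periods.
1,100 × (1+0.005)^384 = 1,100 × 6.788405 = 7,467.2450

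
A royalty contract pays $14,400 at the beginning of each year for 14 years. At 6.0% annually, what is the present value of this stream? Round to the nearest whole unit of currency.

$141,879

Annuity factor a(14|0.06) × (1+i) = 9.852683; PV = 14400 × 9.852683 = 141,878.6347
Payments are at the start of each period, so multiply by (1+i).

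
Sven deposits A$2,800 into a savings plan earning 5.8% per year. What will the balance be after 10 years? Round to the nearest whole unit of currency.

2,800 × (1+0.058)^10 = 2,800 × 1.757344 = 4,920.5620

A$4,921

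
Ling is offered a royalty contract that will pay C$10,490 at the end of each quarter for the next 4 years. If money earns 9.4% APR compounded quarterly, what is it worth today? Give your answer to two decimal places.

C$138,559.26

i = 0.094/4 = 0.0235 per quarter; n = 4·4 = 16.
PV = 10490 × [1 − (1+0.0235)^(−16)] / 0.0235 = 10490 × 13.208700 = 138,559.2646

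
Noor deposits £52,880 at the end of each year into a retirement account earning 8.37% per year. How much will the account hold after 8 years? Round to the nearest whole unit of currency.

£570,037

FV = 52880 × [(1+0.0837)^8 − 1] / 0.0837 = 52880 × 10.779831 = 570,037.4761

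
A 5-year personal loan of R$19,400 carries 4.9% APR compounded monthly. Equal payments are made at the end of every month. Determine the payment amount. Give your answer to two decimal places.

R$365.21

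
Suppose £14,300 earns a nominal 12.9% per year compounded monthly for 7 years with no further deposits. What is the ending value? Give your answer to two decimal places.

£35,108.40

Periodic rate i = 0.129/12 = 0.01075; n = 7 × 12 = 84 periods.
14,300 × (1+0.01075)^84 = 14,300 × 2.455133 = 35,108.4000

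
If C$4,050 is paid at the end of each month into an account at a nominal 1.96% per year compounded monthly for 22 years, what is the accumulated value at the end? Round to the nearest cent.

With 12 periods per year: i = 0.00163333, n = 264.
FV = 4050 × [(1+0.00163333)^264 − 1] / 0.00163333 = 4050 × 329.731858 = 1,335,414.0240

C$1,335,414.02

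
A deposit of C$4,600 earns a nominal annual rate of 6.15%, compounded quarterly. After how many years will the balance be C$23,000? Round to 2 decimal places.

26.37 years

Periodic rate i = 0.0615/4 = 0.015375.
n = ln(23000/4600) / ln(1+0.015375) = ln(5.00000) / 0.015258 = 105.4816 quarters
= 105.4816/4 years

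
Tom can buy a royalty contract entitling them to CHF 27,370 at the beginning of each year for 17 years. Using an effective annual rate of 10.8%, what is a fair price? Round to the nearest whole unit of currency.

PV = PMT · [1 − (1+i)^(−n)] / i × (1+i) = 27370 · 8.464773 = 231,680.8437
(Beginning-of-period payments → annuity-due factor ×(1+i).)

CHF 231,681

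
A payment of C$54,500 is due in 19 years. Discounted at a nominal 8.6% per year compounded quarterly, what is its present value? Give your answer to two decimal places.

With 4 periods per year: i = 0.0215, n = 76.
PV = FV·(1+i)^(−n) = 54,500 × 0.198556 = 10,821.3217

C$10,821.32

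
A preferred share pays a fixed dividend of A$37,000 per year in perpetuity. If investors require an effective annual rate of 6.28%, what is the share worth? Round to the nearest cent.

PV = C/r = 37000/0.0628 = 589,171.9745

A$589,171.97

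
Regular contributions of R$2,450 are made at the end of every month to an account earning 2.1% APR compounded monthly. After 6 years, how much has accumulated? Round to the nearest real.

i = 0.021/12 = 0.00175 per month; n = 6·12 = 72.
FV = PMT · [(1+i)^n − 1] / i = 2450 · 76.661295 = 187,820.1728

R$187,820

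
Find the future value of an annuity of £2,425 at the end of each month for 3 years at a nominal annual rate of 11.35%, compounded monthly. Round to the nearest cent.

£103,427.48

Periodic rate i = 0.1135/12 = 0.00945833; n = 3 × 12 = 36 periods.
Accumulation factor s(36|0.00945833) = 42.650508; FV = 2425 × 42.650508 = 103,427.4812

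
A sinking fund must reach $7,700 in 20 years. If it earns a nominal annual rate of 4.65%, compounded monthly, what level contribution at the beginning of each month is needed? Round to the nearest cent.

$19.43

Periodic rate i = 0.0465/12 = 0.003875; n = 20 × 12 = 240 periods.
PMT = 7700 / ( [(1+0.003875)^240 − 1] / 0.003875 × (1+i) ) = 7700 / 396.357871 = 19.4269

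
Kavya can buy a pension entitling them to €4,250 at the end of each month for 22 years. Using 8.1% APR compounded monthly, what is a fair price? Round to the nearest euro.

€523,026

With 12 periods per year: i = 0.00675, n = 264.
PV = PMT · [1 − (1+i)^(−n)] / i = 4250 · 123.064903 = 523,025.8381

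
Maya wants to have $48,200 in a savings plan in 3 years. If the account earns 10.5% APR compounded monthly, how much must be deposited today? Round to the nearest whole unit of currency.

$35,224

With 12 periods per year: i = 0.00875, n = 36.
PV = 48,200 / (1 + 0.00875)^36 = 48,200 / 1.368383 = 35,224.0525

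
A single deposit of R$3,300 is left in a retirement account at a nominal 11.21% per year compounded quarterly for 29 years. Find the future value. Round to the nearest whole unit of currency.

R$81,459

i = 0.1121/4 = 0.028025 per quarter; n = 29·4 = 116.
FV = PV·(1+i)^n = 3,300 × 24.684619 = 81,459.2440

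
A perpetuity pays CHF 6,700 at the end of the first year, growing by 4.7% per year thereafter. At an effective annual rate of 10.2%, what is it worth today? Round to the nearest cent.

CHF 121,818.18

PV = D₁/(r − g) = 6700/(0.102 − 0.047) = 121,818.1818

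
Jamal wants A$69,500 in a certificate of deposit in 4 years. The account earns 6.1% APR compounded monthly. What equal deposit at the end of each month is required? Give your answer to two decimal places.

A$1,282.11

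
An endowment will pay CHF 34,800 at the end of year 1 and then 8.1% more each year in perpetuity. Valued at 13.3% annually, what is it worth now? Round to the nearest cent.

CHF 669,230.77

PV = D₁/(r − g) = 34800/(0.133 − 0.081) = 669,230.7692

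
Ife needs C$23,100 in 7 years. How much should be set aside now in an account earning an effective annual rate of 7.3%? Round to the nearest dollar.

C$14,106

Discount factor = (1+0.073)^(−7) = 0.610663; PV = 23,100 × 0.610663 = 14,106.3263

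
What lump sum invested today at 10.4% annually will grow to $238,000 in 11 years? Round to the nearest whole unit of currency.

$80,153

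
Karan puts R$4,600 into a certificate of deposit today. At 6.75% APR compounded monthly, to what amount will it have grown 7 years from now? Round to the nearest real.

With 12 periods per year: i = 0.005625, n = 84.
4,600 × (1+0.005625)^84 = 4,600 × 1.601877 = 7,368.6341

R$7,369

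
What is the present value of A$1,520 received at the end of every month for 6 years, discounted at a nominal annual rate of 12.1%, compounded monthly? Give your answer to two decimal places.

Periodic rate i = 0.121/12 = 0.0100833; n = 6 × 12 = 72 periods.
Annuity factor a(72|0.0100833) = 51.014593; PV = 1520 × 51.014593 = 77,542.1820

A$77,542.18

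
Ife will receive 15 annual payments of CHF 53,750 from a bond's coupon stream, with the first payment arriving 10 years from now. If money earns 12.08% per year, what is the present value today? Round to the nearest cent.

Value one period before first payment (t=9): 53750 × [1 − (1+0.1208)^(−15)] / 0.1208 = 53750 × 6.781871 = 364,525.5847
Discount back 9 years: 364,525.5847 × (1+0.1208)^(−9) = 364,525.5847 × 0.358300 = 130,609.5445

CHF 130,609.54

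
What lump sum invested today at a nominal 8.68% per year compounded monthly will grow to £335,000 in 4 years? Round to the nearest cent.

With 12 periods per year: i = 0.00723333, n = 48.
PV = 335,000 / (1 + 0.00723333)^48 = 335,000 / 1.413332 = 237,028.4594

£237,028.46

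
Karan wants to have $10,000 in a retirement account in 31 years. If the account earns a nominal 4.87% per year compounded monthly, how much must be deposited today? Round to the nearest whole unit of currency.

$2,217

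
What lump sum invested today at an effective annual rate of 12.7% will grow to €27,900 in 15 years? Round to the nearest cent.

€4,642.43

Discount factor = (1+0.127)^(−15) = 0.166395; PV = 27,900 × 0.166395 = 4,642.4311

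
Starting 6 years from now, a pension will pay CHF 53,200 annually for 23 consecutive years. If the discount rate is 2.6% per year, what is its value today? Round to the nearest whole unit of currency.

CHF 802,437

Value one period before first payment (t=5): 53200 × [1 − (1+0.026)^(−23)] / 0.026 = 53200 × 17.148893 = 912,321.1240
Discount back 5 years: 912,321.1240 × (1+0.026)^(−5) = 912,321.1240 × 0.879555 = 802,436.9653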